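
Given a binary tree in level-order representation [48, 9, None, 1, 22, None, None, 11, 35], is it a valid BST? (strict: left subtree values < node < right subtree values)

Level-order array: [48, 9, None, 1, 22, None, None, 11, 35]
Validate using subtree bounds (lo, hi): at each node, require lo < value < hi,
then recurse left with hi=value and right with lo=value.
Preorder trace (stopping at first violation):
  at node 48 with bounds (-inf, +inf): OK
  at node 9 with bounds (-inf, 48): OK
  at node 1 with bounds (-inf, 9): OK
  at node 22 with bounds (9, 48): OK
  at node 11 with bounds (9, 22): OK
  at node 35 with bounds (22, 48): OK
No violation found at any node.
Result: Valid BST


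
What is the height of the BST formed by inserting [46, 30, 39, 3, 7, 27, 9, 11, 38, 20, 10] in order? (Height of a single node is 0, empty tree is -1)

Insertion order: [46, 30, 39, 3, 7, 27, 9, 11, 38, 20, 10]
Tree (level-order array): [46, 30, None, 3, 39, None, 7, 38, None, None, 27, None, None, 9, None, None, 11, 10, 20]
Compute height bottom-up (empty subtree = -1):
  height(10) = 1 + max(-1, -1) = 0
  height(20) = 1 + max(-1, -1) = 0
  height(11) = 1 + max(0, 0) = 1
  height(9) = 1 + max(-1, 1) = 2
  height(27) = 1 + max(2, -1) = 3
  height(7) = 1 + max(-1, 3) = 4
  height(3) = 1 + max(-1, 4) = 5
  height(38) = 1 + max(-1, -1) = 0
  height(39) = 1 + max(0, -1) = 1
  height(30) = 1 + max(5, 1) = 6
  height(46) = 1 + max(6, -1) = 7
Height = 7


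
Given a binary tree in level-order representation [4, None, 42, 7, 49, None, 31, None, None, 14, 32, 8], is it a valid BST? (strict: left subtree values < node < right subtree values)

Level-order array: [4, None, 42, 7, 49, None, 31, None, None, 14, 32, 8]
Validate using subtree bounds (lo, hi): at each node, require lo < value < hi,
then recurse left with hi=value and right with lo=value.
Preorder trace (stopping at first violation):
  at node 4 with bounds (-inf, +inf): OK
  at node 42 with bounds (4, +inf): OK
  at node 7 with bounds (4, 42): OK
  at node 31 with bounds (7, 42): OK
  at node 14 with bounds (7, 31): OK
  at node 8 with bounds (7, 14): OK
  at node 32 with bounds (31, 42): OK
  at node 49 with bounds (42, +inf): OK
No violation found at any node.
Result: Valid BST


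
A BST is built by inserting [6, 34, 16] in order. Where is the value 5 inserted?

Starting tree (level order): [6, None, 34, 16]
Insertion path: 6
Result: insert 5 as left child of 6
Final tree (level order): [6, 5, 34, None, None, 16]


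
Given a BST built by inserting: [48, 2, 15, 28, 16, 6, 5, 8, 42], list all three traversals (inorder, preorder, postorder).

Tree insertion order: [48, 2, 15, 28, 16, 6, 5, 8, 42]
Tree (level-order array): [48, 2, None, None, 15, 6, 28, 5, 8, 16, 42]
Inorder (L, root, R): [2, 5, 6, 8, 15, 16, 28, 42, 48]
Preorder (root, L, R): [48, 2, 15, 6, 5, 8, 28, 16, 42]
Postorder (L, R, root): [5, 8, 6, 16, 42, 28, 15, 2, 48]


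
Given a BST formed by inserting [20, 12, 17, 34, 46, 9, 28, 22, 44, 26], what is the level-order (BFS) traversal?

Tree insertion order: [20, 12, 17, 34, 46, 9, 28, 22, 44, 26]
Tree (level-order array): [20, 12, 34, 9, 17, 28, 46, None, None, None, None, 22, None, 44, None, None, 26]
BFS from the root, enqueuing left then right child of each popped node:
  queue [20] -> pop 20, enqueue [12, 34], visited so far: [20]
  queue [12, 34] -> pop 12, enqueue [9, 17], visited so far: [20, 12]
  queue [34, 9, 17] -> pop 34, enqueue [28, 46], visited so far: [20, 12, 34]
  queue [9, 17, 28, 46] -> pop 9, enqueue [none], visited so far: [20, 12, 34, 9]
  queue [17, 28, 46] -> pop 17, enqueue [none], visited so far: [20, 12, 34, 9, 17]
  queue [28, 46] -> pop 28, enqueue [22], visited so far: [20, 12, 34, 9, 17, 28]
  queue [46, 22] -> pop 46, enqueue [44], visited so far: [20, 12, 34, 9, 17, 28, 46]
  queue [22, 44] -> pop 22, enqueue [26], visited so far: [20, 12, 34, 9, 17, 28, 46, 22]
  queue [44, 26] -> pop 44, enqueue [none], visited so far: [20, 12, 34, 9, 17, 28, 46, 22, 44]
  queue [26] -> pop 26, enqueue [none], visited so far: [20, 12, 34, 9, 17, 28, 46, 22, 44, 26]
Result: [20, 12, 34, 9, 17, 28, 46, 22, 44, 26]


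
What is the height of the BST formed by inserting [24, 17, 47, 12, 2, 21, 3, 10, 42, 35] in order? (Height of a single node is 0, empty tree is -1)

Insertion order: [24, 17, 47, 12, 2, 21, 3, 10, 42, 35]
Tree (level-order array): [24, 17, 47, 12, 21, 42, None, 2, None, None, None, 35, None, None, 3, None, None, None, 10]
Compute height bottom-up (empty subtree = -1):
  height(10) = 1 + max(-1, -1) = 0
  height(3) = 1 + max(-1, 0) = 1
  height(2) = 1 + max(-1, 1) = 2
  height(12) = 1 + max(2, -1) = 3
  height(21) = 1 + max(-1, -1) = 0
  height(17) = 1 + max(3, 0) = 4
  height(35) = 1 + max(-1, -1) = 0
  height(42) = 1 + max(0, -1) = 1
  height(47) = 1 + max(1, -1) = 2
  height(24) = 1 + max(4, 2) = 5
Height = 5


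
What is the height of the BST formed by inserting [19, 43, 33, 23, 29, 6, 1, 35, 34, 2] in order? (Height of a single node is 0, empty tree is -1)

Insertion order: [19, 43, 33, 23, 29, 6, 1, 35, 34, 2]
Tree (level-order array): [19, 6, 43, 1, None, 33, None, None, 2, 23, 35, None, None, None, 29, 34]
Compute height bottom-up (empty subtree = -1):
  height(2) = 1 + max(-1, -1) = 0
  height(1) = 1 + max(-1, 0) = 1
  height(6) = 1 + max(1, -1) = 2
  height(29) = 1 + max(-1, -1) = 0
  height(23) = 1 + max(-1, 0) = 1
  height(34) = 1 + max(-1, -1) = 0
  height(35) = 1 + max(0, -1) = 1
  height(33) = 1 + max(1, 1) = 2
  height(43) = 1 + max(2, -1) = 3
  height(19) = 1 + max(2, 3) = 4
Height = 4


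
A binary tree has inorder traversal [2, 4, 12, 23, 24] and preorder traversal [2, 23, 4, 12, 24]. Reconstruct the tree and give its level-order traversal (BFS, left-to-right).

Inorder:  [2, 4, 12, 23, 24]
Preorder: [2, 23, 4, 12, 24]
Algorithm: preorder visits root first, so consume preorder in order;
for each root, split the current inorder slice at that value into
left-subtree inorder and right-subtree inorder, then recurse.
Recursive splits:
  root=2; inorder splits into left=[], right=[4, 12, 23, 24]
  root=23; inorder splits into left=[4, 12], right=[24]
  root=4; inorder splits into left=[], right=[12]
  root=12; inorder splits into left=[], right=[]
  root=24; inorder splits into left=[], right=[]
Reconstructed level-order: [2, 23, 4, 24, 12]


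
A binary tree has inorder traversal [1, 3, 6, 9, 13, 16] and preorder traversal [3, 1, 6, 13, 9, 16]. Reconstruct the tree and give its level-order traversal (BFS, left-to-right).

Inorder:  [1, 3, 6, 9, 13, 16]
Preorder: [3, 1, 6, 13, 9, 16]
Algorithm: preorder visits root first, so consume preorder in order;
for each root, split the current inorder slice at that value into
left-subtree inorder and right-subtree inorder, then recurse.
Recursive splits:
  root=3; inorder splits into left=[1], right=[6, 9, 13, 16]
  root=1; inorder splits into left=[], right=[]
  root=6; inorder splits into left=[], right=[9, 13, 16]
  root=13; inorder splits into left=[9], right=[16]
  root=9; inorder splits into left=[], right=[]
  root=16; inorder splits into left=[], right=[]
Reconstructed level-order: [3, 1, 6, 13, 9, 16]


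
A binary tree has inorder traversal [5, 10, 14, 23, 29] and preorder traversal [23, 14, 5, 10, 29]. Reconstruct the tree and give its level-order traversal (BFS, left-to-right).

Inorder:  [5, 10, 14, 23, 29]
Preorder: [23, 14, 5, 10, 29]
Algorithm: preorder visits root first, so consume preorder in order;
for each root, split the current inorder slice at that value into
left-subtree inorder and right-subtree inorder, then recurse.
Recursive splits:
  root=23; inorder splits into left=[5, 10, 14], right=[29]
  root=14; inorder splits into left=[5, 10], right=[]
  root=5; inorder splits into left=[], right=[10]
  root=10; inorder splits into left=[], right=[]
  root=29; inorder splits into left=[], right=[]
Reconstructed level-order: [23, 14, 29, 5, 10]


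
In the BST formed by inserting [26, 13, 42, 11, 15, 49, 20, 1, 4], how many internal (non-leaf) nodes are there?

Tree built from: [26, 13, 42, 11, 15, 49, 20, 1, 4]
Tree (level-order array): [26, 13, 42, 11, 15, None, 49, 1, None, None, 20, None, None, None, 4]
Rule: An internal node has at least one child.
Per-node child counts:
  node 26: 2 child(ren)
  node 13: 2 child(ren)
  node 11: 1 child(ren)
  node 1: 1 child(ren)
  node 4: 0 child(ren)
  node 15: 1 child(ren)
  node 20: 0 child(ren)
  node 42: 1 child(ren)
  node 49: 0 child(ren)
Matching nodes: [26, 13, 11, 1, 15, 42]
Count of internal (non-leaf) nodes: 6


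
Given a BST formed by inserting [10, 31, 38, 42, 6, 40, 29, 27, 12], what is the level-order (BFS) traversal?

Tree insertion order: [10, 31, 38, 42, 6, 40, 29, 27, 12]
Tree (level-order array): [10, 6, 31, None, None, 29, 38, 27, None, None, 42, 12, None, 40]
BFS from the root, enqueuing left then right child of each popped node:
  queue [10] -> pop 10, enqueue [6, 31], visited so far: [10]
  queue [6, 31] -> pop 6, enqueue [none], visited so far: [10, 6]
  queue [31] -> pop 31, enqueue [29, 38], visited so far: [10, 6, 31]
  queue [29, 38] -> pop 29, enqueue [27], visited so far: [10, 6, 31, 29]
  queue [38, 27] -> pop 38, enqueue [42], visited so far: [10, 6, 31, 29, 38]
  queue [27, 42] -> pop 27, enqueue [12], visited so far: [10, 6, 31, 29, 38, 27]
  queue [42, 12] -> pop 42, enqueue [40], visited so far: [10, 6, 31, 29, 38, 27, 42]
  queue [12, 40] -> pop 12, enqueue [none], visited so far: [10, 6, 31, 29, 38, 27, 42, 12]
  queue [40] -> pop 40, enqueue [none], visited so far: [10, 6, 31, 29, 38, 27, 42, 12, 40]
Result: [10, 6, 31, 29, 38, 27, 42, 12, 40]


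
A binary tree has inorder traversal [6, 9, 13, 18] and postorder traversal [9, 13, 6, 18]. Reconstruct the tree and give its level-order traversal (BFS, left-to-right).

Inorder:   [6, 9, 13, 18]
Postorder: [9, 13, 6, 18]
Algorithm: postorder visits root last, so walk postorder right-to-left;
each value is the root of the current inorder slice — split it at that
value, recurse on the right subtree first, then the left.
Recursive splits:
  root=18; inorder splits into left=[6, 9, 13], right=[]
  root=6; inorder splits into left=[], right=[9, 13]
  root=13; inorder splits into left=[9], right=[]
  root=9; inorder splits into left=[], right=[]
Reconstructed level-order: [18, 6, 13, 9]


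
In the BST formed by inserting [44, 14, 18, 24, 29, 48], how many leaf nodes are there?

Tree built from: [44, 14, 18, 24, 29, 48]
Tree (level-order array): [44, 14, 48, None, 18, None, None, None, 24, None, 29]
Rule: A leaf has 0 children.
Per-node child counts:
  node 44: 2 child(ren)
  node 14: 1 child(ren)
  node 18: 1 child(ren)
  node 24: 1 child(ren)
  node 29: 0 child(ren)
  node 48: 0 child(ren)
Matching nodes: [29, 48]
Count of leaf nodes: 2


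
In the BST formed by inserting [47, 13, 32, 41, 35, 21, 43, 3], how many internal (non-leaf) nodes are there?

Tree built from: [47, 13, 32, 41, 35, 21, 43, 3]
Tree (level-order array): [47, 13, None, 3, 32, None, None, 21, 41, None, None, 35, 43]
Rule: An internal node has at least one child.
Per-node child counts:
  node 47: 1 child(ren)
  node 13: 2 child(ren)
  node 3: 0 child(ren)
  node 32: 2 child(ren)
  node 21: 0 child(ren)
  node 41: 2 child(ren)
  node 35: 0 child(ren)
  node 43: 0 child(ren)
Matching nodes: [47, 13, 32, 41]
Count of internal (non-leaf) nodes: 4


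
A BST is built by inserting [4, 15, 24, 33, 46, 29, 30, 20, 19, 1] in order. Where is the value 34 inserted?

Starting tree (level order): [4, 1, 15, None, None, None, 24, 20, 33, 19, None, 29, 46, None, None, None, 30]
Insertion path: 4 -> 15 -> 24 -> 33 -> 46
Result: insert 34 as left child of 46
Final tree (level order): [4, 1, 15, None, None, None, 24, 20, 33, 19, None, 29, 46, None, None, None, 30, 34]


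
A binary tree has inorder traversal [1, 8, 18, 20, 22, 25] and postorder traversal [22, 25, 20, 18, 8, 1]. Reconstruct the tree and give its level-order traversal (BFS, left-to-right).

Inorder:   [1, 8, 18, 20, 22, 25]
Postorder: [22, 25, 20, 18, 8, 1]
Algorithm: postorder visits root last, so walk postorder right-to-left;
each value is the root of the current inorder slice — split it at that
value, recurse on the right subtree first, then the left.
Recursive splits:
  root=1; inorder splits into left=[], right=[8, 18, 20, 22, 25]
  root=8; inorder splits into left=[], right=[18, 20, 22, 25]
  root=18; inorder splits into left=[], right=[20, 22, 25]
  root=20; inorder splits into left=[], right=[22, 25]
  root=25; inorder splits into left=[22], right=[]
  root=22; inorder splits into left=[], right=[]
Reconstructed level-order: [1, 8, 18, 20, 25, 22]


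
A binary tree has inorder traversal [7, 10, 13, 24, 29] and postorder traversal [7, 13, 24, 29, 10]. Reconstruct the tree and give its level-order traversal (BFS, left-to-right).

Inorder:   [7, 10, 13, 24, 29]
Postorder: [7, 13, 24, 29, 10]
Algorithm: postorder visits root last, so walk postorder right-to-left;
each value is the root of the current inorder slice — split it at that
value, recurse on the right subtree first, then the left.
Recursive splits:
  root=10; inorder splits into left=[7], right=[13, 24, 29]
  root=29; inorder splits into left=[13, 24], right=[]
  root=24; inorder splits into left=[13], right=[]
  root=13; inorder splits into left=[], right=[]
  root=7; inorder splits into left=[], right=[]
Reconstructed level-order: [10, 7, 29, 24, 13]


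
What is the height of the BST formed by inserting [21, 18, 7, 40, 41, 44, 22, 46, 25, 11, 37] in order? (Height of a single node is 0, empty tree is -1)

Insertion order: [21, 18, 7, 40, 41, 44, 22, 46, 25, 11, 37]
Tree (level-order array): [21, 18, 40, 7, None, 22, 41, None, 11, None, 25, None, 44, None, None, None, 37, None, 46]
Compute height bottom-up (empty subtree = -1):
  height(11) = 1 + max(-1, -1) = 0
  height(7) = 1 + max(-1, 0) = 1
  height(18) = 1 + max(1, -1) = 2
  height(37) = 1 + max(-1, -1) = 0
  height(25) = 1 + max(-1, 0) = 1
  height(22) = 1 + max(-1, 1) = 2
  height(46) = 1 + max(-1, -1) = 0
  height(44) = 1 + max(-1, 0) = 1
  height(41) = 1 + max(-1, 1) = 2
  height(40) = 1 + max(2, 2) = 3
  height(21) = 1 + max(2, 3) = 4
Height = 4


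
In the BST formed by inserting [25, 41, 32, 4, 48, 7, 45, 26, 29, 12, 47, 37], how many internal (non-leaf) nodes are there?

Tree built from: [25, 41, 32, 4, 48, 7, 45, 26, 29, 12, 47, 37]
Tree (level-order array): [25, 4, 41, None, 7, 32, 48, None, 12, 26, 37, 45, None, None, None, None, 29, None, None, None, 47]
Rule: An internal node has at least one child.
Per-node child counts:
  node 25: 2 child(ren)
  node 4: 1 child(ren)
  node 7: 1 child(ren)
  node 12: 0 child(ren)
  node 41: 2 child(ren)
  node 32: 2 child(ren)
  node 26: 1 child(ren)
  node 29: 0 child(ren)
  node 37: 0 child(ren)
  node 48: 1 child(ren)
  node 45: 1 child(ren)
  node 47: 0 child(ren)
Matching nodes: [25, 4, 7, 41, 32, 26, 48, 45]
Count of internal (non-leaf) nodes: 8


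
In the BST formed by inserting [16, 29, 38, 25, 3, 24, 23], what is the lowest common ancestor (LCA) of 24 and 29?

Tree insertion order: [16, 29, 38, 25, 3, 24, 23]
Tree (level-order array): [16, 3, 29, None, None, 25, 38, 24, None, None, None, 23]
In a BST, the LCA of p=24, q=29 is the first node v on the
root-to-leaf path with p <= v <= q (go left if both < v, right if both > v).
Walk from root:
  at 16: both 24 and 29 > 16, go right
  at 29: 24 <= 29 <= 29, this is the LCA
LCA = 29


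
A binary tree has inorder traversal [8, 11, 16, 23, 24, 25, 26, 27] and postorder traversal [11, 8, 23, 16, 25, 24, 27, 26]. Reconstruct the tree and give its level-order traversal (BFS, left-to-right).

Inorder:   [8, 11, 16, 23, 24, 25, 26, 27]
Postorder: [11, 8, 23, 16, 25, 24, 27, 26]
Algorithm: postorder visits root last, so walk postorder right-to-left;
each value is the root of the current inorder slice — split it at that
value, recurse on the right subtree first, then the left.
Recursive splits:
  root=26; inorder splits into left=[8, 11, 16, 23, 24, 25], right=[27]
  root=27; inorder splits into left=[], right=[]
  root=24; inorder splits into left=[8, 11, 16, 23], right=[25]
  root=25; inorder splits into left=[], right=[]
  root=16; inorder splits into left=[8, 11], right=[23]
  root=23; inorder splits into left=[], right=[]
  root=8; inorder splits into left=[], right=[11]
  root=11; inorder splits into left=[], right=[]
Reconstructed level-order: [26, 24, 27, 16, 25, 8, 23, 11]


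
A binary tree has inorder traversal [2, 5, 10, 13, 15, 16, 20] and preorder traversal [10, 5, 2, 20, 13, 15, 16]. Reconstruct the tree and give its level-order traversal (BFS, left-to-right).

Inorder:  [2, 5, 10, 13, 15, 16, 20]
Preorder: [10, 5, 2, 20, 13, 15, 16]
Algorithm: preorder visits root first, so consume preorder in order;
for each root, split the current inorder slice at that value into
left-subtree inorder and right-subtree inorder, then recurse.
Recursive splits:
  root=10; inorder splits into left=[2, 5], right=[13, 15, 16, 20]
  root=5; inorder splits into left=[2], right=[]
  root=2; inorder splits into left=[], right=[]
  root=20; inorder splits into left=[13, 15, 16], right=[]
  root=13; inorder splits into left=[], right=[15, 16]
  root=15; inorder splits into left=[], right=[16]
  root=16; inorder splits into left=[], right=[]
Reconstructed level-order: [10, 5, 20, 2, 13, 15, 16]


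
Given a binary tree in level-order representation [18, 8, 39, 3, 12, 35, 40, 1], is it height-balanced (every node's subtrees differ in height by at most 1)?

Tree (level-order array): [18, 8, 39, 3, 12, 35, 40, 1]
Definition: a tree is height-balanced if, at every node, |h(left) - h(right)| <= 1 (empty subtree has height -1).
Bottom-up per-node check:
  node 1: h_left=-1, h_right=-1, diff=0 [OK], height=0
  node 3: h_left=0, h_right=-1, diff=1 [OK], height=1
  node 12: h_left=-1, h_right=-1, diff=0 [OK], height=0
  node 8: h_left=1, h_right=0, diff=1 [OK], height=2
  node 35: h_left=-1, h_right=-1, diff=0 [OK], height=0
  node 40: h_left=-1, h_right=-1, diff=0 [OK], height=0
  node 39: h_left=0, h_right=0, diff=0 [OK], height=1
  node 18: h_left=2, h_right=1, diff=1 [OK], height=3
All nodes satisfy the balance condition.
Result: Balanced


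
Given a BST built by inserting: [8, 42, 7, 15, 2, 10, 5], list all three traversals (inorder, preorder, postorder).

Tree insertion order: [8, 42, 7, 15, 2, 10, 5]
Tree (level-order array): [8, 7, 42, 2, None, 15, None, None, 5, 10]
Inorder (L, root, R): [2, 5, 7, 8, 10, 15, 42]
Preorder (root, L, R): [8, 7, 2, 5, 42, 15, 10]
Postorder (L, R, root): [5, 2, 7, 10, 15, 42, 8]


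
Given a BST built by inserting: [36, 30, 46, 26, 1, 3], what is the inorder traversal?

Tree insertion order: [36, 30, 46, 26, 1, 3]
Tree (level-order array): [36, 30, 46, 26, None, None, None, 1, None, None, 3]
Inorder traversal: [1, 3, 26, 30, 36, 46]


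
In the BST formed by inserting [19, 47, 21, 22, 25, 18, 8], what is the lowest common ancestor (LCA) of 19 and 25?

Tree insertion order: [19, 47, 21, 22, 25, 18, 8]
Tree (level-order array): [19, 18, 47, 8, None, 21, None, None, None, None, 22, None, 25]
In a BST, the LCA of p=19, q=25 is the first node v on the
root-to-leaf path with p <= v <= q (go left if both < v, right if both > v).
Walk from root:
  at 19: 19 <= 19 <= 25, this is the LCA
LCA = 19


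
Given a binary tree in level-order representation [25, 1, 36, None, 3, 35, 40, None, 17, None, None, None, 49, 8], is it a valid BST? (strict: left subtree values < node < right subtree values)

Level-order array: [25, 1, 36, None, 3, 35, 40, None, 17, None, None, None, 49, 8]
Validate using subtree bounds (lo, hi): at each node, require lo < value < hi,
then recurse left with hi=value and right with lo=value.
Preorder trace (stopping at first violation):
  at node 25 with bounds (-inf, +inf): OK
  at node 1 with bounds (-inf, 25): OK
  at node 3 with bounds (1, 25): OK
  at node 17 with bounds (3, 25): OK
  at node 8 with bounds (3, 17): OK
  at node 36 with bounds (25, +inf): OK
  at node 35 with bounds (25, 36): OK
  at node 40 with bounds (36, +inf): OK
  at node 49 with bounds (40, +inf): OK
No violation found at any node.
Result: Valid BST


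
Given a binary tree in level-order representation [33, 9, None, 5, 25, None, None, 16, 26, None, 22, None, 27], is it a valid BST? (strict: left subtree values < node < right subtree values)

Level-order array: [33, 9, None, 5, 25, None, None, 16, 26, None, 22, None, 27]
Validate using subtree bounds (lo, hi): at each node, require lo < value < hi,
then recurse left with hi=value and right with lo=value.
Preorder trace (stopping at first violation):
  at node 33 with bounds (-inf, +inf): OK
  at node 9 with bounds (-inf, 33): OK
  at node 5 with bounds (-inf, 9): OK
  at node 25 with bounds (9, 33): OK
  at node 16 with bounds (9, 25): OK
  at node 22 with bounds (16, 25): OK
  at node 26 with bounds (25, 33): OK
  at node 27 with bounds (26, 33): OK
No violation found at any node.
Result: Valid BST


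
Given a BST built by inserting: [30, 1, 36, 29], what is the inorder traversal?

Tree insertion order: [30, 1, 36, 29]
Tree (level-order array): [30, 1, 36, None, 29]
Inorder traversal: [1, 29, 30, 36]


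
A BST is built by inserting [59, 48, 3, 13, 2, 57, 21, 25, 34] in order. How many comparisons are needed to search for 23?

Search path for 23: 59 -> 48 -> 3 -> 13 -> 21 -> 25
Found: False
Comparisons: 6


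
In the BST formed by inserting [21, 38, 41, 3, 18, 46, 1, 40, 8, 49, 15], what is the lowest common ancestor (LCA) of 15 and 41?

Tree insertion order: [21, 38, 41, 3, 18, 46, 1, 40, 8, 49, 15]
Tree (level-order array): [21, 3, 38, 1, 18, None, 41, None, None, 8, None, 40, 46, None, 15, None, None, None, 49]
In a BST, the LCA of p=15, q=41 is the first node v on the
root-to-leaf path with p <= v <= q (go left if both < v, right if both > v).
Walk from root:
  at 21: 15 <= 21 <= 41, this is the LCA
LCA = 21


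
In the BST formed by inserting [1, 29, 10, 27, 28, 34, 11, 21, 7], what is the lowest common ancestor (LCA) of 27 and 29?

Tree insertion order: [1, 29, 10, 27, 28, 34, 11, 21, 7]
Tree (level-order array): [1, None, 29, 10, 34, 7, 27, None, None, None, None, 11, 28, None, 21]
In a BST, the LCA of p=27, q=29 is the first node v on the
root-to-leaf path with p <= v <= q (go left if both < v, right if both > v).
Walk from root:
  at 1: both 27 and 29 > 1, go right
  at 29: 27 <= 29 <= 29, this is the LCA
LCA = 29


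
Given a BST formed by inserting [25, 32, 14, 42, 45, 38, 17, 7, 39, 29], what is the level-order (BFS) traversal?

Tree insertion order: [25, 32, 14, 42, 45, 38, 17, 7, 39, 29]
Tree (level-order array): [25, 14, 32, 7, 17, 29, 42, None, None, None, None, None, None, 38, 45, None, 39]
BFS from the root, enqueuing left then right child of each popped node:
  queue [25] -> pop 25, enqueue [14, 32], visited so far: [25]
  queue [14, 32] -> pop 14, enqueue [7, 17], visited so far: [25, 14]
  queue [32, 7, 17] -> pop 32, enqueue [29, 42], visited so far: [25, 14, 32]
  queue [7, 17, 29, 42] -> pop 7, enqueue [none], visited so far: [25, 14, 32, 7]
  queue [17, 29, 42] -> pop 17, enqueue [none], visited so far: [25, 14, 32, 7, 17]
  queue [29, 42] -> pop 29, enqueue [none], visited so far: [25, 14, 32, 7, 17, 29]
  queue [42] -> pop 42, enqueue [38, 45], visited so far: [25, 14, 32, 7, 17, 29, 42]
  queue [38, 45] -> pop 38, enqueue [39], visited so far: [25, 14, 32, 7, 17, 29, 42, 38]
  queue [45, 39] -> pop 45, enqueue [none], visited so far: [25, 14, 32, 7, 17, 29, 42, 38, 45]
  queue [39] -> pop 39, enqueue [none], visited so far: [25, 14, 32, 7, 17, 29, 42, 38, 45, 39]
Result: [25, 14, 32, 7, 17, 29, 42, 38, 45, 39]


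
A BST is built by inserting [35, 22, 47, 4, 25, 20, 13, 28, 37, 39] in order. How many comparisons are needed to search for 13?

Search path for 13: 35 -> 22 -> 4 -> 20 -> 13
Found: True
Comparisons: 5


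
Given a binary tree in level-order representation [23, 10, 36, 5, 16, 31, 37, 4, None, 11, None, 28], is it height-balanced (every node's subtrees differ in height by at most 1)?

Tree (level-order array): [23, 10, 36, 5, 16, 31, 37, 4, None, 11, None, 28]
Definition: a tree is height-balanced if, at every node, |h(left) - h(right)| <= 1 (empty subtree has height -1).
Bottom-up per-node check:
  node 4: h_left=-1, h_right=-1, diff=0 [OK], height=0
  node 5: h_left=0, h_right=-1, diff=1 [OK], height=1
  node 11: h_left=-1, h_right=-1, diff=0 [OK], height=0
  node 16: h_left=0, h_right=-1, diff=1 [OK], height=1
  node 10: h_left=1, h_right=1, diff=0 [OK], height=2
  node 28: h_left=-1, h_right=-1, diff=0 [OK], height=0
  node 31: h_left=0, h_right=-1, diff=1 [OK], height=1
  node 37: h_left=-1, h_right=-1, diff=0 [OK], height=0
  node 36: h_left=1, h_right=0, diff=1 [OK], height=2
  node 23: h_left=2, h_right=2, diff=0 [OK], height=3
All nodes satisfy the balance condition.
Result: Balanced


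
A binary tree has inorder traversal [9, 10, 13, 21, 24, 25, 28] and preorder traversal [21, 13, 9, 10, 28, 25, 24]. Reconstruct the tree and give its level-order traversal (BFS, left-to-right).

Inorder:  [9, 10, 13, 21, 24, 25, 28]
Preorder: [21, 13, 9, 10, 28, 25, 24]
Algorithm: preorder visits root first, so consume preorder in order;
for each root, split the current inorder slice at that value into
left-subtree inorder and right-subtree inorder, then recurse.
Recursive splits:
  root=21; inorder splits into left=[9, 10, 13], right=[24, 25, 28]
  root=13; inorder splits into left=[9, 10], right=[]
  root=9; inorder splits into left=[], right=[10]
  root=10; inorder splits into left=[], right=[]
  root=28; inorder splits into left=[24, 25], right=[]
  root=25; inorder splits into left=[24], right=[]
  root=24; inorder splits into left=[], right=[]
Reconstructed level-order: [21, 13, 28, 9, 25, 10, 24]


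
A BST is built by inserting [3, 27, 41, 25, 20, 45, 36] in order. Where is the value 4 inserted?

Starting tree (level order): [3, None, 27, 25, 41, 20, None, 36, 45]
Insertion path: 3 -> 27 -> 25 -> 20
Result: insert 4 as left child of 20
Final tree (level order): [3, None, 27, 25, 41, 20, None, 36, 45, 4]


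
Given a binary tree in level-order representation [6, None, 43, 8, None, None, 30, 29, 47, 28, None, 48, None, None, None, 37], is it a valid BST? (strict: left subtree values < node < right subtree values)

Level-order array: [6, None, 43, 8, None, None, 30, 29, 47, 28, None, 48, None, None, None, 37]
Validate using subtree bounds (lo, hi): at each node, require lo < value < hi,
then recurse left with hi=value and right with lo=value.
Preorder trace (stopping at first violation):
  at node 6 with bounds (-inf, +inf): OK
  at node 43 with bounds (6, +inf): OK
  at node 8 with bounds (6, 43): OK
  at node 30 with bounds (8, 43): OK
  at node 29 with bounds (8, 30): OK
  at node 28 with bounds (8, 29): OK
  at node 47 with bounds (30, 43): VIOLATION
Node 47 violates its bound: not (30 < 47 < 43).
Result: Not a valid BST


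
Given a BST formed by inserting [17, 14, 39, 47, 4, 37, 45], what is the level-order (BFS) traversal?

Tree insertion order: [17, 14, 39, 47, 4, 37, 45]
Tree (level-order array): [17, 14, 39, 4, None, 37, 47, None, None, None, None, 45]
BFS from the root, enqueuing left then right child of each popped node:
  queue [17] -> pop 17, enqueue [14, 39], visited so far: [17]
  queue [14, 39] -> pop 14, enqueue [4], visited so far: [17, 14]
  queue [39, 4] -> pop 39, enqueue [37, 47], visited so far: [17, 14, 39]
  queue [4, 37, 47] -> pop 4, enqueue [none], visited so far: [17, 14, 39, 4]
  queue [37, 47] -> pop 37, enqueue [none], visited so far: [17, 14, 39, 4, 37]
  queue [47] -> pop 47, enqueue [45], visited so far: [17, 14, 39, 4, 37, 47]
  queue [45] -> pop 45, enqueue [none], visited so far: [17, 14, 39, 4, 37, 47, 45]
Result: [17, 14, 39, 4, 37, 47, 45]


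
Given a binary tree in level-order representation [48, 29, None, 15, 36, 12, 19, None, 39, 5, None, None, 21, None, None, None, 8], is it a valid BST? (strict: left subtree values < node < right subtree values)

Level-order array: [48, 29, None, 15, 36, 12, 19, None, 39, 5, None, None, 21, None, None, None, 8]
Validate using subtree bounds (lo, hi): at each node, require lo < value < hi,
then recurse left with hi=value and right with lo=value.
Preorder trace (stopping at first violation):
  at node 48 with bounds (-inf, +inf): OK
  at node 29 with bounds (-inf, 48): OK
  at node 15 with bounds (-inf, 29): OK
  at node 12 with bounds (-inf, 15): OK
  at node 5 with bounds (-inf, 12): OK
  at node 8 with bounds (5, 12): OK
  at node 19 with bounds (15, 29): OK
  at node 21 with bounds (19, 29): OK
  at node 36 with bounds (29, 48): OK
  at node 39 with bounds (36, 48): OK
No violation found at any node.
Result: Valid BST


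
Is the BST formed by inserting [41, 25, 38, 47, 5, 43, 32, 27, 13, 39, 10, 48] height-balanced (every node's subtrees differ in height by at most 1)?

Tree (level-order array): [41, 25, 47, 5, 38, 43, 48, None, 13, 32, 39, None, None, None, None, 10, None, 27]
Definition: a tree is height-balanced if, at every node, |h(left) - h(right)| <= 1 (empty subtree has height -1).
Bottom-up per-node check:
  node 10: h_left=-1, h_right=-1, diff=0 [OK], height=0
  node 13: h_left=0, h_right=-1, diff=1 [OK], height=1
  node 5: h_left=-1, h_right=1, diff=2 [FAIL (|-1-1|=2 > 1)], height=2
  node 27: h_left=-1, h_right=-1, diff=0 [OK], height=0
  node 32: h_left=0, h_right=-1, diff=1 [OK], height=1
  node 39: h_left=-1, h_right=-1, diff=0 [OK], height=0
  node 38: h_left=1, h_right=0, diff=1 [OK], height=2
  node 25: h_left=2, h_right=2, diff=0 [OK], height=3
  node 43: h_left=-1, h_right=-1, diff=0 [OK], height=0
  node 48: h_left=-1, h_right=-1, diff=0 [OK], height=0
  node 47: h_left=0, h_right=0, diff=0 [OK], height=1
  node 41: h_left=3, h_right=1, diff=2 [FAIL (|3-1|=2 > 1)], height=4
Node 5 violates the condition: |-1 - 1| = 2 > 1.
Result: Not balanced


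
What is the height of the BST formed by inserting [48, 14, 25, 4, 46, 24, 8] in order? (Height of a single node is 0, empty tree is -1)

Insertion order: [48, 14, 25, 4, 46, 24, 8]
Tree (level-order array): [48, 14, None, 4, 25, None, 8, 24, 46]
Compute height bottom-up (empty subtree = -1):
  height(8) = 1 + max(-1, -1) = 0
  height(4) = 1 + max(-1, 0) = 1
  height(24) = 1 + max(-1, -1) = 0
  height(46) = 1 + max(-1, -1) = 0
  height(25) = 1 + max(0, 0) = 1
  height(14) = 1 + max(1, 1) = 2
  height(48) = 1 + max(2, -1) = 3
Height = 3


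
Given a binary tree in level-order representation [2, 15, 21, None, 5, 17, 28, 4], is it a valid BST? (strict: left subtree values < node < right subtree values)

Level-order array: [2, 15, 21, None, 5, 17, 28, 4]
Validate using subtree bounds (lo, hi): at each node, require lo < value < hi,
then recurse left with hi=value and right with lo=value.
Preorder trace (stopping at first violation):
  at node 2 with bounds (-inf, +inf): OK
  at node 15 with bounds (-inf, 2): VIOLATION
Node 15 violates its bound: not (-inf < 15 < 2).
Result: Not a valid BST


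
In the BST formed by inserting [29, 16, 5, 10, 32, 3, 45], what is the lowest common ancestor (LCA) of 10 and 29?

Tree insertion order: [29, 16, 5, 10, 32, 3, 45]
Tree (level-order array): [29, 16, 32, 5, None, None, 45, 3, 10]
In a BST, the LCA of p=10, q=29 is the first node v on the
root-to-leaf path with p <= v <= q (go left if both < v, right if both > v).
Walk from root:
  at 29: 10 <= 29 <= 29, this is the LCA
LCA = 29


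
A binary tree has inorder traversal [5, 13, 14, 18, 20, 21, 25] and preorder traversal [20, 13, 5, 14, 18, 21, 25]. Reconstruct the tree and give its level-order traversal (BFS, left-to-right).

Inorder:  [5, 13, 14, 18, 20, 21, 25]
Preorder: [20, 13, 5, 14, 18, 21, 25]
Algorithm: preorder visits root first, so consume preorder in order;
for each root, split the current inorder slice at that value into
left-subtree inorder and right-subtree inorder, then recurse.
Recursive splits:
  root=20; inorder splits into left=[5, 13, 14, 18], right=[21, 25]
  root=13; inorder splits into left=[5], right=[14, 18]
  root=5; inorder splits into left=[], right=[]
  root=14; inorder splits into left=[], right=[18]
  root=18; inorder splits into left=[], right=[]
  root=21; inorder splits into left=[], right=[25]
  root=25; inorder splits into left=[], right=[]
Reconstructed level-order: [20, 13, 21, 5, 14, 25, 18]


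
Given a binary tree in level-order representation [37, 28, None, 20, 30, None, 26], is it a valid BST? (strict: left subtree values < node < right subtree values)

Level-order array: [37, 28, None, 20, 30, None, 26]
Validate using subtree bounds (lo, hi): at each node, require lo < value < hi,
then recurse left with hi=value and right with lo=value.
Preorder trace (stopping at first violation):
  at node 37 with bounds (-inf, +inf): OK
  at node 28 with bounds (-inf, 37): OK
  at node 20 with bounds (-inf, 28): OK
  at node 26 with bounds (20, 28): OK
  at node 30 with bounds (28, 37): OK
No violation found at any node.
Result: Valid BST


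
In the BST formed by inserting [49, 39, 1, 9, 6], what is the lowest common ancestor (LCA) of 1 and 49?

Tree insertion order: [49, 39, 1, 9, 6]
Tree (level-order array): [49, 39, None, 1, None, None, 9, 6]
In a BST, the LCA of p=1, q=49 is the first node v on the
root-to-leaf path with p <= v <= q (go left if both < v, right if both > v).
Walk from root:
  at 49: 1 <= 49 <= 49, this is the LCA
LCA = 49


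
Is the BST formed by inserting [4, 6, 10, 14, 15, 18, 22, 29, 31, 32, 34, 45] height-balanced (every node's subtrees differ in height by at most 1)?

Tree (level-order array): [4, None, 6, None, 10, None, 14, None, 15, None, 18, None, 22, None, 29, None, 31, None, 32, None, 34, None, 45]
Definition: a tree is height-balanced if, at every node, |h(left) - h(right)| <= 1 (empty subtree has height -1).
Bottom-up per-node check:
  node 45: h_left=-1, h_right=-1, diff=0 [OK], height=0
  node 34: h_left=-1, h_right=0, diff=1 [OK], height=1
  node 32: h_left=-1, h_right=1, diff=2 [FAIL (|-1-1|=2 > 1)], height=2
  node 31: h_left=-1, h_right=2, diff=3 [FAIL (|-1-2|=3 > 1)], height=3
  node 29: h_left=-1, h_right=3, diff=4 [FAIL (|-1-3|=4 > 1)], height=4
  node 22: h_left=-1, h_right=4, diff=5 [FAIL (|-1-4|=5 > 1)], height=5
  node 18: h_left=-1, h_right=5, diff=6 [FAIL (|-1-5|=6 > 1)], height=6
  node 15: h_left=-1, h_right=6, diff=7 [FAIL (|-1-6|=7 > 1)], height=7
  node 14: h_left=-1, h_right=7, diff=8 [FAIL (|-1-7|=8 > 1)], height=8
  node 10: h_left=-1, h_right=8, diff=9 [FAIL (|-1-8|=9 > 1)], height=9
  node 6: h_left=-1, h_right=9, diff=10 [FAIL (|-1-9|=10 > 1)], height=10
  node 4: h_left=-1, h_right=10, diff=11 [FAIL (|-1-10|=11 > 1)], height=11
Node 32 violates the condition: |-1 - 1| = 2 > 1.
Result: Not balanced


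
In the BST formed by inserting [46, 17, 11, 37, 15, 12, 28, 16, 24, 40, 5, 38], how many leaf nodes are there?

Tree built from: [46, 17, 11, 37, 15, 12, 28, 16, 24, 40, 5, 38]
Tree (level-order array): [46, 17, None, 11, 37, 5, 15, 28, 40, None, None, 12, 16, 24, None, 38]
Rule: A leaf has 0 children.
Per-node child counts:
  node 46: 1 child(ren)
  node 17: 2 child(ren)
  node 11: 2 child(ren)
  node 5: 0 child(ren)
  node 15: 2 child(ren)
  node 12: 0 child(ren)
  node 16: 0 child(ren)
  node 37: 2 child(ren)
  node 28: 1 child(ren)
  node 24: 0 child(ren)
  node 40: 1 child(ren)
  node 38: 0 child(ren)
Matching nodes: [5, 12, 16, 24, 38]
Count of leaf nodes: 5


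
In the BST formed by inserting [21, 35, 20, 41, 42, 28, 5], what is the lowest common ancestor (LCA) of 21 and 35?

Tree insertion order: [21, 35, 20, 41, 42, 28, 5]
Tree (level-order array): [21, 20, 35, 5, None, 28, 41, None, None, None, None, None, 42]
In a BST, the LCA of p=21, q=35 is the first node v on the
root-to-leaf path with p <= v <= q (go left if both < v, right if both > v).
Walk from root:
  at 21: 21 <= 21 <= 35, this is the LCA
LCA = 21


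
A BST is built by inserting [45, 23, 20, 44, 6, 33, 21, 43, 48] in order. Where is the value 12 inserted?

Starting tree (level order): [45, 23, 48, 20, 44, None, None, 6, 21, 33, None, None, None, None, None, None, 43]
Insertion path: 45 -> 23 -> 20 -> 6
Result: insert 12 as right child of 6
Final tree (level order): [45, 23, 48, 20, 44, None, None, 6, 21, 33, None, None, 12, None, None, None, 43]


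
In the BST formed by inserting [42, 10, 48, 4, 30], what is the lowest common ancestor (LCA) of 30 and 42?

Tree insertion order: [42, 10, 48, 4, 30]
Tree (level-order array): [42, 10, 48, 4, 30]
In a BST, the LCA of p=30, q=42 is the first node v on the
root-to-leaf path with p <= v <= q (go left if both < v, right if both > v).
Walk from root:
  at 42: 30 <= 42 <= 42, this is the LCA
LCA = 42


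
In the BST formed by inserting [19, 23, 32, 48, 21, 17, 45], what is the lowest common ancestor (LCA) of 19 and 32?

Tree insertion order: [19, 23, 32, 48, 21, 17, 45]
Tree (level-order array): [19, 17, 23, None, None, 21, 32, None, None, None, 48, 45]
In a BST, the LCA of p=19, q=32 is the first node v on the
root-to-leaf path with p <= v <= q (go left if both < v, right if both > v).
Walk from root:
  at 19: 19 <= 19 <= 32, this is the LCA
LCA = 19


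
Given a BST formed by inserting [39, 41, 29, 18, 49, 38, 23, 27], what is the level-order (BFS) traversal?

Tree insertion order: [39, 41, 29, 18, 49, 38, 23, 27]
Tree (level-order array): [39, 29, 41, 18, 38, None, 49, None, 23, None, None, None, None, None, 27]
BFS from the root, enqueuing left then right child of each popped node:
  queue [39] -> pop 39, enqueue [29, 41], visited so far: [39]
  queue [29, 41] -> pop 29, enqueue [18, 38], visited so far: [39, 29]
  queue [41, 18, 38] -> pop 41, enqueue [49], visited so far: [39, 29, 41]
  queue [18, 38, 49] -> pop 18, enqueue [23], visited so far: [39, 29, 41, 18]
  queue [38, 49, 23] -> pop 38, enqueue [none], visited so far: [39, 29, 41, 18, 38]
  queue [49, 23] -> pop 49, enqueue [none], visited so far: [39, 29, 41, 18, 38, 49]
  queue [23] -> pop 23, enqueue [27], visited so far: [39, 29, 41, 18, 38, 49, 23]
  queue [27] -> pop 27, enqueue [none], visited so far: [39, 29, 41, 18, 38, 49, 23, 27]
Result: [39, 29, 41, 18, 38, 49, 23, 27]


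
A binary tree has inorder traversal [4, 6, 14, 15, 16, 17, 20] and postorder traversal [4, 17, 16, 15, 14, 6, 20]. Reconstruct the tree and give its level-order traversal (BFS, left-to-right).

Inorder:   [4, 6, 14, 15, 16, 17, 20]
Postorder: [4, 17, 16, 15, 14, 6, 20]
Algorithm: postorder visits root last, so walk postorder right-to-left;
each value is the root of the current inorder slice — split it at that
value, recurse on the right subtree first, then the left.
Recursive splits:
  root=20; inorder splits into left=[4, 6, 14, 15, 16, 17], right=[]
  root=6; inorder splits into left=[4], right=[14, 15, 16, 17]
  root=14; inorder splits into left=[], right=[15, 16, 17]
  root=15; inorder splits into left=[], right=[16, 17]
  root=16; inorder splits into left=[], right=[17]
  root=17; inorder splits into left=[], right=[]
  root=4; inorder splits into left=[], right=[]
Reconstructed level-order: [20, 6, 4, 14, 15, 16, 17]


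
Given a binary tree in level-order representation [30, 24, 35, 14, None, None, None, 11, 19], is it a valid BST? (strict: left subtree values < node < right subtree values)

Level-order array: [30, 24, 35, 14, None, None, None, 11, 19]
Validate using subtree bounds (lo, hi): at each node, require lo < value < hi,
then recurse left with hi=value and right with lo=value.
Preorder trace (stopping at first violation):
  at node 30 with bounds (-inf, +inf): OK
  at node 24 with bounds (-inf, 30): OK
  at node 14 with bounds (-inf, 24): OK
  at node 11 with bounds (-inf, 14): OK
  at node 19 with bounds (14, 24): OK
  at node 35 with bounds (30, +inf): OK
No violation found at any node.
Result: Valid BST


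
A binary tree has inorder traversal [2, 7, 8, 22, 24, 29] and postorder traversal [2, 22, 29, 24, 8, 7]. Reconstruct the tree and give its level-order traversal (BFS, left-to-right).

Inorder:   [2, 7, 8, 22, 24, 29]
Postorder: [2, 22, 29, 24, 8, 7]
Algorithm: postorder visits root last, so walk postorder right-to-left;
each value is the root of the current inorder slice — split it at that
value, recurse on the right subtree first, then the left.
Recursive splits:
  root=7; inorder splits into left=[2], right=[8, 22, 24, 29]
  root=8; inorder splits into left=[], right=[22, 24, 29]
  root=24; inorder splits into left=[22], right=[29]
  root=29; inorder splits into left=[], right=[]
  root=22; inorder splits into left=[], right=[]
  root=2; inorder splits into left=[], right=[]
Reconstructed level-order: [7, 2, 8, 24, 22, 29]
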